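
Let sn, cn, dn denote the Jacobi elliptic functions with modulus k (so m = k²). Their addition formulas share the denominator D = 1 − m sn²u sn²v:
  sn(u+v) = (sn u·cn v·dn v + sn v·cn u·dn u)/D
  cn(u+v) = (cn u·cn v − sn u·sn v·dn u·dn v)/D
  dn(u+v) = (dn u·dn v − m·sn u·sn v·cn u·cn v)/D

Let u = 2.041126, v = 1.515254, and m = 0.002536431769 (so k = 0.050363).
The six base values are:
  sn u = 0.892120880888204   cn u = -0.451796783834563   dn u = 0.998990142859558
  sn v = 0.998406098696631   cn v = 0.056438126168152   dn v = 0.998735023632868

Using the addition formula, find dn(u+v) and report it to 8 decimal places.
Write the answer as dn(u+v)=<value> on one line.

m = k² = 0.002536431769
D = 1 − m·sn²u·sn²v = 0.9979877356015158
dn(u+v) = (dn u·dn v − m·sn u·sn v·cn u·cn v)/D = 0.9977840502183692/0.9979877356015158 = 0.9997959039215809

dn(u+v)=0.99979590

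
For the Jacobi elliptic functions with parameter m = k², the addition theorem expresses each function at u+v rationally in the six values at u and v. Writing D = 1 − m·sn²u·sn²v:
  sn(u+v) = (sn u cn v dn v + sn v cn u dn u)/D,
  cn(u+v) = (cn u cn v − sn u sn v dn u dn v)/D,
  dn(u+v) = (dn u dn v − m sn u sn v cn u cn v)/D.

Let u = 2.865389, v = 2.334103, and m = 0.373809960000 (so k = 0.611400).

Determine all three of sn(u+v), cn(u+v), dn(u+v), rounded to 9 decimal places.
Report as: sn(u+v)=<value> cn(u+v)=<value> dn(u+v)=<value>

sn(u+v)=-0.998002778 cn(u+v)=-0.063170055 dn(u+v)=0.792263663

sn u = 0.5957901329311216, cn u = -0.8031401605584896, dn u = 0.931294914440118
sn v = 0.894501836787786, cn v = -0.4470642727654236, dn v = 0.8371989697240019
m = k² = 0.37380996
D = 1 − m·sn²u·sn²v = 0.8938304552646281
sn(u+v) = (sn u·cn v·dn v + sn v·cn u·dn u)/D = -0.8920452770630183/0.8938304552646281 = -0.9980027776060939
cn(u+v) = (cn u·cn v − sn u·sn v·dn u·dn v)/D = -0.0564633193155991/0.8938304552646281 = -0.06317005533099958
dn(u+v) = (dn u·dn v − m·sn u·sn v·cn u·cn v)/D = 0.7081493908408612/0.8938304552646281 = 0.7922636632818759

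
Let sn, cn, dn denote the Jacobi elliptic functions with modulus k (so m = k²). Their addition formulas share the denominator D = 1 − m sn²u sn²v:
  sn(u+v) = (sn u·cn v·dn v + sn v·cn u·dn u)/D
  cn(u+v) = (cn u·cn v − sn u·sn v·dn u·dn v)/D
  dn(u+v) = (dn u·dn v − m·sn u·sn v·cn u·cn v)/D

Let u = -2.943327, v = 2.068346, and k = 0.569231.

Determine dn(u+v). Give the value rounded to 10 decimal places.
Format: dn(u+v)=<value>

sn u = -0.4848602474197511, cn u = -0.8745916421233728, dn u = 0.9611583579734525
sn v = 0.9606753454912043, cn v = -0.2776740545412107, dn v = 0.8372330900764996
m = k² = 0.324023931361
D = 1 − m·sn²u·sn²v = 0.9296986710283871
dn(u+v) = (dn u·dn v − m·sn u·sn v·cn u·cn v)/D = 0.8413667009873768/0.9296986710283871 = 0.9049886024433037

dn(u+v)=0.9049886024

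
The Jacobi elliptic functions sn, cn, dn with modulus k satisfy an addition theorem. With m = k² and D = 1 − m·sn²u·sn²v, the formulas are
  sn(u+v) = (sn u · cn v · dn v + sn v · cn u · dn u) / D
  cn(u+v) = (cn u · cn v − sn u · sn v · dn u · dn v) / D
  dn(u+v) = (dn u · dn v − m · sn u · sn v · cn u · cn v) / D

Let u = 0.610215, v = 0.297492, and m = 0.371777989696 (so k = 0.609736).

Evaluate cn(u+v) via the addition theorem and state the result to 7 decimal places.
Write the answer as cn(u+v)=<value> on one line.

cn(u+v)=0.6458480

sn u = 0.5623386488827405, cn u = 0.8269070346615355, dn u = 0.9393798996742878
sn v = 0.2915928978835935, cn v = 0.956542514425704, dn v = 0.9840676039831619
m = k² = 0.371777989696
D = 1 − m·sn²u·sn²v = 0.9900038347983771
cn(u+v) = (cn u·cn v − sn u·sn v·dn u·dn v)/D = 0.639392023704283/0.9900038347983771 = 0.6458480272801173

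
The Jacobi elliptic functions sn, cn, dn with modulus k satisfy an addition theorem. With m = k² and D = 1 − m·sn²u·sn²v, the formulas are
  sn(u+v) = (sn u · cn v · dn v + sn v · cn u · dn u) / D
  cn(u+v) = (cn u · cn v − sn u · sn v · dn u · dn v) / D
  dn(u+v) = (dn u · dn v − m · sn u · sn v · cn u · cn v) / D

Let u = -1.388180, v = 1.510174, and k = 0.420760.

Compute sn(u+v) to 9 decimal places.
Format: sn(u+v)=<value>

sn(u+v)=0.121638620

sn u = -0.9721933165686475, cn u = 0.2341797498061128, dn u = 0.9125074615648038
sn v = 0.9921590117265722, cn v = 0.124981980500197, dn v = 0.9086949207209367
m = k² = 0.1770389776
D = 1 − m·sn²u·sn²v = 0.8352836469861479
sn(u+v) = (sn u·cn v·dn v + sn v·cn u·dn u)/D = 0.1016027500556073/0.8352836469861479 = 0.1216386199133768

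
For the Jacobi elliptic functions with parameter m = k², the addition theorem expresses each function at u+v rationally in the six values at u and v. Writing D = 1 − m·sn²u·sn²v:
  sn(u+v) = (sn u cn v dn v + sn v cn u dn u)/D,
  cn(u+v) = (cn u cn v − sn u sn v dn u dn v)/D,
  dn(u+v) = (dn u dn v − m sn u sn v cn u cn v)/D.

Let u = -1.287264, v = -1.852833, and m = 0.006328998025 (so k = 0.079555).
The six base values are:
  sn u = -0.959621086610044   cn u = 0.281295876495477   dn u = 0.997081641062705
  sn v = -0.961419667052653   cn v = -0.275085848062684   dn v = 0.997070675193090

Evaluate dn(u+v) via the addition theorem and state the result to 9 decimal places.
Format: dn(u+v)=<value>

m = k² = 0.006328998025
D = 1 − m·sn²u·sn²v = 0.9946128318789614
dn(u+v) = (dn u·dn v − m·sn u·sn v·cn u·cn v)/D = 0.9946126995462334/0.9946128318789614 = 0.999999866950512

dn(u+v)=0.999999867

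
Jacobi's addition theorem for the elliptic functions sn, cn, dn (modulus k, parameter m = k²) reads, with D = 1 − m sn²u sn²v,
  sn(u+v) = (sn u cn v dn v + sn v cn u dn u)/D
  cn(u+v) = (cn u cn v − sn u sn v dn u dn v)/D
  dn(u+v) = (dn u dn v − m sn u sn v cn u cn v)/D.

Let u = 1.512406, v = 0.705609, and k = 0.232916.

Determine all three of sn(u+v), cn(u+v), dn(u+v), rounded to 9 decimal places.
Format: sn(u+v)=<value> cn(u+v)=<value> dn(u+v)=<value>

sn u = 0.9969467504153958, cn u = 0.07808442121308519, dn u = 0.972666904933231
sn v = 0.6463083600991566, cn v = 0.7630763419645107, dn v = 0.9886045952641385
m = k² = 0.054249863056
D = 1 − m·sn²u·sn²v = 0.9774772136225432
sn(u+v) = (sn u·cn v·dn v + sn v·cn u·dn u)/D = 0.8011646708650328/0.9774772136225432 = 0.8196249075678257
cn(u+v) = (cn u·cn v − sn u·sn v·dn u·dn v)/D = -0.5599972083046616/0.9774772136225432 = -0.572900524431976
dn(u+v) = (dn u·dn v − m·sn u·sn v·cn u·cn v)/D = 0.959500194909769/0.9774772136225432 = 0.981608759301763

sn(u+v)=0.819624908 cn(u+v)=-0.572900524 dn(u+v)=0.981608759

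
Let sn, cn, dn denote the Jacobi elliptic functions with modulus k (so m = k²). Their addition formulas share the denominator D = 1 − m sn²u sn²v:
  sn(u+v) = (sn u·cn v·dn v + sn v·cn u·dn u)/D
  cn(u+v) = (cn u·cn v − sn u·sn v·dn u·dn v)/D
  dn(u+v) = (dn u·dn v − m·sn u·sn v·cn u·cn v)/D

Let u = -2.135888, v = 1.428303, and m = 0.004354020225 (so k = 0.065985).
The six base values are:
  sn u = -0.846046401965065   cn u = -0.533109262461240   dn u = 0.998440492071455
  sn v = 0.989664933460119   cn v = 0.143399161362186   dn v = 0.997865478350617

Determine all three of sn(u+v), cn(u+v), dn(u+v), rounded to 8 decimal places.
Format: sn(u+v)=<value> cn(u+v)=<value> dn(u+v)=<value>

m = k² = 0.004354020225
D = 1 − m·sn²u·sn²v = 0.9969475035160908
sn(u+v) = (sn u·cn v·dn v + sn v·cn u·dn u)/D = -0.6478401264350083/0.9969475035160908 = -0.6498237110280823
cn(u+v) = (cn u·cn v − sn u·sn v·dn u·dn v)/D = 0.7577648021303433/0.9969475035160908 = 0.7600849587945359
dn(u+v) = (dn u·dn v − m·sn u·sn v·cn u·cn v)/D = 0.9960306000737657/0.9969475035160908 = 0.9990802891435193

sn(u+v)=-0.64982371 cn(u+v)=0.76008496 dn(u+v)=0.99908029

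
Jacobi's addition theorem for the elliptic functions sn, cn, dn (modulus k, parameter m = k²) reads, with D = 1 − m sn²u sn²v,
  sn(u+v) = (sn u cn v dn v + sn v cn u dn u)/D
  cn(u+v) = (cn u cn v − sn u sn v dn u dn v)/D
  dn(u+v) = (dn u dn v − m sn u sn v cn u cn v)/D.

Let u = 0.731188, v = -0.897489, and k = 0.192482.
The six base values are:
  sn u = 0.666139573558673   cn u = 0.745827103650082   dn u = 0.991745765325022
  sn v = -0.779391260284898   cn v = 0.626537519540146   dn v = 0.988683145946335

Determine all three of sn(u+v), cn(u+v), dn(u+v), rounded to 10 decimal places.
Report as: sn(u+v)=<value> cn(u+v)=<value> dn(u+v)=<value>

sn(u+v)=-0.1655076699 cn(u+v)=0.9862085029 dn(u+v)=0.9994924291

m = k² = 0.037049320324
D = 1 − m·sn²u·sn²v = 0.9900133052036253
sn(u+v) = (sn u·cn v·dn v + sn v·cn u·dn u)/D = -0.16385479527259/0.9900133052036253 = -0.1655076698579202
cn(u+v) = (cn u·cn v − sn u·sn v·dn u·dn v)/D = 0.9763595395889694/0.9900133052036253 = 0.9862085029131526
dn(u+v) = (dn u·dn v − m·sn u·sn v·cn u·cn v)/D = 0.9895108032422726/0.9900133052036253 = 0.9994924290828098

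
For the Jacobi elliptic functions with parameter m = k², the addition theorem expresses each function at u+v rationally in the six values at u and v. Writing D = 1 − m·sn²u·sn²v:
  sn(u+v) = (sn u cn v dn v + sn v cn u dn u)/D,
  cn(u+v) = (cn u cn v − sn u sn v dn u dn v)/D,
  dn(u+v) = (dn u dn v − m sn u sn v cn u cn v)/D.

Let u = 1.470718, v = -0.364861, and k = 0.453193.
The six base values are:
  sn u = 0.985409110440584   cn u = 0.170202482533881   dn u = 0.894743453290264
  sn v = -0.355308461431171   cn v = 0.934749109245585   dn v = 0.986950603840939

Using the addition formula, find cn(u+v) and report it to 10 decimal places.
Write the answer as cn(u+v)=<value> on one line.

m = k² = 0.205383895249
D = 1 − m·sn²u·sn²v = 0.9748226143198791
cn(u+v) = (cn u·cn v − sn u·sn v·dn u·dn v)/D = 0.4682799484684247/0.9748226143198791 = 0.4803745231076091

cn(u+v)=0.4803745231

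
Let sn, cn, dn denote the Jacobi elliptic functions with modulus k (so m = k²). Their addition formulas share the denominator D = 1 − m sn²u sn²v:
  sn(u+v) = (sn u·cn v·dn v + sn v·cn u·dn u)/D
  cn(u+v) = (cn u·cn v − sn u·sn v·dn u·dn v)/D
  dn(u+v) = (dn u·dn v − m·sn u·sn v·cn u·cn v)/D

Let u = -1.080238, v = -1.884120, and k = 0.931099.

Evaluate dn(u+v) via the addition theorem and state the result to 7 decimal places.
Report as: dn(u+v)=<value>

dn(u+v)=0.4077769

sn u = -0.8062053754243754, cn u = 0.59163577700883, dn u = 0.6606920917097745
sn v = -0.9772435141740653, cn v = 0.2121205176420314, dn v = 0.4148047214764684
m = k² = 0.866945347801
D = 1 − m·sn²u·sn²v = 0.4618681550559456
dn(u+v) = (dn u·dn v − m·sn u·sn v·cn u·cn v)/D = 0.1883391561437064/0.4618681550559456 = 0.4077768819564819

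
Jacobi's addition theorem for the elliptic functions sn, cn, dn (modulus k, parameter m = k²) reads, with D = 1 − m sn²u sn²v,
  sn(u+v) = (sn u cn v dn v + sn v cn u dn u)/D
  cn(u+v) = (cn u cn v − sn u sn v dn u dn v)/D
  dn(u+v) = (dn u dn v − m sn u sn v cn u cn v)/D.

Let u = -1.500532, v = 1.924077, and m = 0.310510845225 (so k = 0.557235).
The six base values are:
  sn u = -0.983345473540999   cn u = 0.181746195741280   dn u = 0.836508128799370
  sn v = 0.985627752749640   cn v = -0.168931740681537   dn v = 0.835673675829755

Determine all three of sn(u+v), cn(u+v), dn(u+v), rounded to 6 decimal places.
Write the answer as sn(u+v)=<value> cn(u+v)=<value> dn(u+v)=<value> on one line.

m = k² = 0.310510845225
D = 1 − m·sn²u·sn²v = 0.7083144823789222
sn(u+v) = (sn u·cn v·dn v + sn v·cn u·dn u)/D = 0.2886677852534332/0.7083144823789222 = 0.4075418369026183
cn(u+v) = (cn u·cn v − sn u·sn v·dn u·dn v)/D = 0.6468232491991906/0.7083144823789222 = 0.9131865368992469
dn(u+v) = (dn u·dn v − m·sn u·sn v·cn u·cn v)/D = 0.6898078136006422/0.7083144823789222 = 0.9738722428544393

sn(u+v)=0.407542 cn(u+v)=0.913187 dn(u+v)=0.973872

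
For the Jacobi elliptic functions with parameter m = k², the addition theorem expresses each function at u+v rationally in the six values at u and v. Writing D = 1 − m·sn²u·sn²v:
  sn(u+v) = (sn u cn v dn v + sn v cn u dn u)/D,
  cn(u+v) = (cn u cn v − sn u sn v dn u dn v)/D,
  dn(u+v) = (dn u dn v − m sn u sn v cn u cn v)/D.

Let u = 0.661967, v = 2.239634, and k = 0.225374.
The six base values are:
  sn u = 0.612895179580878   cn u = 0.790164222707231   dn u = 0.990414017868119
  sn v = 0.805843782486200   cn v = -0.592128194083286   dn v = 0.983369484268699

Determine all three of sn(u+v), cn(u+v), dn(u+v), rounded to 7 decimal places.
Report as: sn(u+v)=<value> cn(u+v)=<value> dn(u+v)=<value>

m = k² = 0.050793439876
D = 1 − m·sn²u·sn²v = 0.9876097018885651
sn(u+v) = (sn u·cn v·dn v + sn v·cn u·dn u)/D = 0.2737679686407336/0.9876097018885651 = 0.2772025913852593
cn(u+v) = (cn u·cn v − sn u·sn v·dn u·dn v)/D = -0.9489067512726141/0.9876097018885651 = -0.960811492088483
dn(u+v) = (dn u·dn v − m·sn u·sn v·cn u·cn v)/D = 0.985680481081621/0.9876097018885651 = 0.9980465756834355

sn(u+v)=0.2772026 cn(u+v)=-0.9608115 dn(u+v)=0.9980466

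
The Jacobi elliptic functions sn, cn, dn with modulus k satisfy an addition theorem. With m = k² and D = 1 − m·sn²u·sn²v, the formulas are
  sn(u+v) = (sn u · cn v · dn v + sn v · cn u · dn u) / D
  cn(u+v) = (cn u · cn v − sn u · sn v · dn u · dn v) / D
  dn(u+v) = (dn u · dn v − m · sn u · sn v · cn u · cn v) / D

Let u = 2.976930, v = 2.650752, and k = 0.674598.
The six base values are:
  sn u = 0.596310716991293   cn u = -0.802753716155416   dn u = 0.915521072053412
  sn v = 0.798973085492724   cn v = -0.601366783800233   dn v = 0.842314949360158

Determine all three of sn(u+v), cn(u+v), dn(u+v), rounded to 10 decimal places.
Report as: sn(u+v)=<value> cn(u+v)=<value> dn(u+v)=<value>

m = k² = 0.455082461604
D = 1 − m·sn²u·sn²v = 0.8967001651159369
sn(u+v) = (sn u·cn v·dn v + sn v·cn u·dn u)/D = -0.8892510047669948/0.8967001651159369 = -0.9916926965793756
cn(u+v) = (cn u·cn v − sn u·sn v·dn u·dn v)/D = 0.1153422586905542/0.8967001651159369 = 0.1286296837869337
dn(u+v) = (dn u·dn v − m·sn u·sn v·cn u·cn v)/D = 0.6664884351299163/0.8967001651159369 = 0.7432678849164081

sn(u+v)=-0.9916926966 cn(u+v)=0.1286296838 dn(u+v)=0.7432678849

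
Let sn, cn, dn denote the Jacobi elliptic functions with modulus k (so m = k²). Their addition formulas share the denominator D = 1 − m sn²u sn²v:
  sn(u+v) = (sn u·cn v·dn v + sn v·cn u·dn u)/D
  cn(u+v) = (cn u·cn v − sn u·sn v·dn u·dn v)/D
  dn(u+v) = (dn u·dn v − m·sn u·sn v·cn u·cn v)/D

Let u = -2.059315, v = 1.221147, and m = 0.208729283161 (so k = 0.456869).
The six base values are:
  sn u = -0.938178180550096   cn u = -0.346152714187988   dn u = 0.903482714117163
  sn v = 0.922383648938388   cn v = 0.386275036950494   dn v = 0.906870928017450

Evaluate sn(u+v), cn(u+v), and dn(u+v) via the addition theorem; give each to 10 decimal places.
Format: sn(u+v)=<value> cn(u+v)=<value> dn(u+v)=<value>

sn(u+v)=-0.7314438156 cn(u+v)=0.6819017118 dn(u+v)=0.9425113976

m = k² = 0.208729283161
D = 1 − m·sn²u·sn²v = 0.8436934313197924
sn(u+v) = (sn u·cn v·dn v + sn v·cn u·dn u)/D = -0.6171143426065141/0.8436934313197924 = -0.7314438156062921
cn(u+v) = (cn u·cn v − sn u·sn v·dn u·dn v)/D = 0.57531599508574/0.8436934313197924 = 0.6819017118407231
dn(u+v) = (dn u·dn v − m·sn u·sn v·cn u·cn v)/D = 0.7951906751210375/0.8436934313197924 = 0.942511397625934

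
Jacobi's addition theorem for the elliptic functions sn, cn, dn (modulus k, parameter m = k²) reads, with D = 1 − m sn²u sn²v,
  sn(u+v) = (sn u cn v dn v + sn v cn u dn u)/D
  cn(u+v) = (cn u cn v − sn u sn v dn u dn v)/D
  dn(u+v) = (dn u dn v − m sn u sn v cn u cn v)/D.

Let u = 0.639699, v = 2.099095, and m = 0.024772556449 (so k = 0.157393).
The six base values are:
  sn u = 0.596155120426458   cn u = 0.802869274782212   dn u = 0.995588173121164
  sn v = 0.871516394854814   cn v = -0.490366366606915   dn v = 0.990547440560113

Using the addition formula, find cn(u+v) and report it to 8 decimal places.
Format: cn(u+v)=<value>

cn(u+v)=-0.91217721

m = k² = 0.024772556449
D = 1 − m·sn²u·sn²v = 0.9933128585991603
cn(u+v) = (cn u·cn v − sn u·sn v·dn u·dn v)/D = -0.9060773515047378/0.9933128585991603 = -0.9121772094872021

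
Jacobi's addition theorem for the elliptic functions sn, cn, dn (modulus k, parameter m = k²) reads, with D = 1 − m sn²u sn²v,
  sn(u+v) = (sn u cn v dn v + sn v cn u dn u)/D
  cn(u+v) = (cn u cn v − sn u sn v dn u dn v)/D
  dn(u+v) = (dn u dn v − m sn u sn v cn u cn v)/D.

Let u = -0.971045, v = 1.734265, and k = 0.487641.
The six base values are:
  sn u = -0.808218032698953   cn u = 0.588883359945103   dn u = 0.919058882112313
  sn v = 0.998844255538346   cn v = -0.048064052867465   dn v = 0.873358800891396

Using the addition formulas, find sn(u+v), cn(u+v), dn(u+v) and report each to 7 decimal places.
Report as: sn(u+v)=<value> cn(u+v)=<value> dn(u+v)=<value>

sn(u+v)=0.6798824 cn(u+v)=0.7333212 dn(u+v)=0.9434417

m = k² = 0.237793744881
D = 1 − m·sn²u·sn²v = 0.8450280666642939
sn(u+v) = (sn u·cn v·dn v + sn v·cn u·dn u)/D = 0.5745196727875554/0.8450280666642939 = 0.6798823559262867
cn(u+v) = (cn u·cn v − sn u·sn v·dn u·dn v)/D = 0.6196769957247684/0.8450280666642939 = 0.7333211998163711
dn(u+v) = (dn u·dn v − m·sn u·sn v·cn u·cn v)/D = 0.7972347040328341/0.8450280666642939 = 0.9434416861204128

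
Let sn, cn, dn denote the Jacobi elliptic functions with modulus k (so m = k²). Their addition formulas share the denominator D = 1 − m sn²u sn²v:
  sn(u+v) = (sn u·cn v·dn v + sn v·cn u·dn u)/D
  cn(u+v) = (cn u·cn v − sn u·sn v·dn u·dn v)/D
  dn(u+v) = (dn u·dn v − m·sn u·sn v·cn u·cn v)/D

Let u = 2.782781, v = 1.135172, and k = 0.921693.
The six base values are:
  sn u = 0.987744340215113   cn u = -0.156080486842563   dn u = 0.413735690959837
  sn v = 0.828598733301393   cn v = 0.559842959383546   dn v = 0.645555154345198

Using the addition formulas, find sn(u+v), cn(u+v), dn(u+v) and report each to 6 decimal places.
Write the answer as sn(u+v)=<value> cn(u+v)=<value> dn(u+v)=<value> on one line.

sn(u+v)=0.704194 cn(u+v)=-0.710008 dn(u+v)=0.760745

m = k² = 0.849517986249
D = 1 − m·sn²u·sn²v = 0.4309502877023968
sn(u+v) = (sn u·cn v·dn v + sn v·cn u·dn u)/D = 0.3034725478764987/0.4309502877023968 = 0.704193863042665
cn(u+v) = (cn u·cn v − sn u·sn v·dn u·dn v)/D = -0.3059780435850337/0.4309502877023968 = -0.7100077487274687
dn(u+v) = (dn u·dn v − m·sn u·sn v·cn u·cn v)/D = 0.3278433964453378/0.4309502877023968 = 0.7607452780533657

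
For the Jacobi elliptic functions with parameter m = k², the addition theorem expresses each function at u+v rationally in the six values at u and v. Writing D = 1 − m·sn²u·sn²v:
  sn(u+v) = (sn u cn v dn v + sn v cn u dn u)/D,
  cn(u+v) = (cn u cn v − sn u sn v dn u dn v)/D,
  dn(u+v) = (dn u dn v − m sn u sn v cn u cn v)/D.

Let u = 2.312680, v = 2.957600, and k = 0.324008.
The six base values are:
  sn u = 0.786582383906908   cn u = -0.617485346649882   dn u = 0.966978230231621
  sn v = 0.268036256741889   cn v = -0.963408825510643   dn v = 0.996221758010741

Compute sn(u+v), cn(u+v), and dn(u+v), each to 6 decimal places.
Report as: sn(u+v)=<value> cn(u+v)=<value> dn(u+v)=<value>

sn(u+v)=-0.919270 cn(u+v)=0.393627 dn(u+v)=0.954612

m = k² = 0.104981184064
D = 1 − m·sn²u·sn²v = 0.9953335460245337
sn(u+v) = (sn u·cn v·dn v + sn v·cn u·dn u)/D = -0.9149803359342783/0.9953335460245337 = -0.9192700673947999
cn(u+v) = (cn u·cn v − sn u·sn v·dn u·dn v)/D = 0.3917905724942444/0.9953335460245337 = 0.3936274167178399
dn(u+v) = (dn u·dn v − m·sn u·sn v·cn u·cn v)/D = 0.9501577625564761/0.9953335460245337 = 0.9546124174669945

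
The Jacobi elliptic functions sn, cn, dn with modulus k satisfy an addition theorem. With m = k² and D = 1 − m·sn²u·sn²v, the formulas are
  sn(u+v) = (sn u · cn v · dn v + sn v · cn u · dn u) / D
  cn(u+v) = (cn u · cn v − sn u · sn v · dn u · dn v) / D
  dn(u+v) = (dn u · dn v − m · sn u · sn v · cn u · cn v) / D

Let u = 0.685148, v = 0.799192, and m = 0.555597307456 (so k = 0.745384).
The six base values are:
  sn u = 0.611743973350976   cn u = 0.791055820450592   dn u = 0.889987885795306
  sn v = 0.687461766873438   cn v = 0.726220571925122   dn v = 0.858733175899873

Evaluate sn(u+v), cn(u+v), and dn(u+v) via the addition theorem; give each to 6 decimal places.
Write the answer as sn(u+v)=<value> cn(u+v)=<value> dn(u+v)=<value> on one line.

sn(u+v)=0.959811 cn(u+v)=0.280648 dn(u+v)=0.698687

m = k² = 0.555597307456
D = 1 − m·sn²u·sn²v = 0.9017355039200373
sn(u+v) = (sn u·cn v·dn v + sn v·cn u·dn u)/D = 0.8654954839811568/0.9017355039200373 = 0.9598108095097317
cn(u+v) = (cn u·cn v − sn u·sn v·dn u·dn v)/D = 0.2530701211880745/0.9017355039200373 = 0.2806478397356259
dn(u+v) = (dn u·dn v − m·sn u·sn v·cn u·cn v)/D = 0.6300307423516906/0.9017355039200373 = 0.6986868539752644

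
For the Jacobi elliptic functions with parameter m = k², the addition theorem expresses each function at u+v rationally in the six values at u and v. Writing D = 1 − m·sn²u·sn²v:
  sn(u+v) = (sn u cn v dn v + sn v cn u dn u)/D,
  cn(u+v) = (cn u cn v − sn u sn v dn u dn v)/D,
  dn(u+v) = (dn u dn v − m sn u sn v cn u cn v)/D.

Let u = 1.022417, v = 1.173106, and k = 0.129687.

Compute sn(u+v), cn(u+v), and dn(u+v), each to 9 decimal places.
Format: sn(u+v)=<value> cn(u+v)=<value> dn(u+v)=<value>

sn u = 0.8521023041479301, cn u = 0.5233752604640273, dn u = 0.993875391199051
sn v = 0.9206237220993581, cn v = 0.3904509729888299, dn v = 0.9928470821777529
m = k² = 0.016818717969
D = 1 − m·sn²u·sn²v = 0.9896499918911195
sn(u+v) = (sn u·cn v·dn v + sn v·cn u·dn u)/D = 0.8092050179198065/0.9896499918911195 = 0.8176678871825167
cn(u+v) = (cn u·cn v − sn u·sn v·dn u·dn v)/D = -0.5697318188617331/0.9896499918911195 = -0.5756902172787715
dn(u+v) = (dn u·dn v − m·sn u·sn v·cn u·cn v)/D = 0.9840701170647773/0.9896499918911195 = 0.9943617694416592

sn(u+v)=0.817667887 cn(u+v)=-0.575690217 dn(u+v)=0.994361769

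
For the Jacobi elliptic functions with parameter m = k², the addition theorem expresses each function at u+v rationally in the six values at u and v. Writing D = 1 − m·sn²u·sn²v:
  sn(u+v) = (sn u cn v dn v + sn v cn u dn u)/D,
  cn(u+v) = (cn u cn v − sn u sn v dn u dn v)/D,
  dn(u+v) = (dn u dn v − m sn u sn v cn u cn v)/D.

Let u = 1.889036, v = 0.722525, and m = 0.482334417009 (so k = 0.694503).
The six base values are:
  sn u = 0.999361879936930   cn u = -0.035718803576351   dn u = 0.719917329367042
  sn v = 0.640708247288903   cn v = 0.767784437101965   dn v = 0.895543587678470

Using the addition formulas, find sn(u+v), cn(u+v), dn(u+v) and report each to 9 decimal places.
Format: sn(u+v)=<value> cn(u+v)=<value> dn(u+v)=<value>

m = k² = 0.482334417009
D = 1 − m·sn²u·sn²v = 0.8022509344986282
sn(u+v) = (sn u·cn v·dn v + sn v·cn u·dn u)/D = 0.6706701208264842/0.8022509344986282 = 0.8359854653776425
cn(u+v) = (cn u·cn v − sn u·sn v·dn u·dn v)/D = -0.440236471608738/0.8022509344986282 = -0.5487515846695356
dn(u+v) = (dn u·dn v − m·sn u·sn v·cn u·cn v)/D = 0.6531870387396069/0.8022509344986282 = 0.8141929297319178

sn(u+v)=0.835985465 cn(u+v)=-0.548751585 dn(u+v)=0.814192930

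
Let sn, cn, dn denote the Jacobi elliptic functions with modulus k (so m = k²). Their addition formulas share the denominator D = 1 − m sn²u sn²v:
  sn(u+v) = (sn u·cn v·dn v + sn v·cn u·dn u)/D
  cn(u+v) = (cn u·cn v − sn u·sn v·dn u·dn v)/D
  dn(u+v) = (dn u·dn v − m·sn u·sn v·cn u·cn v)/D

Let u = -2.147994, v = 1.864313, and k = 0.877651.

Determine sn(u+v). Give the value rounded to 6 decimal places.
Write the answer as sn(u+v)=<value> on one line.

sn(u+v)=-0.277130

sn u = -0.9997514156107415, cn u = 0.02229589613176501, dn u = 0.4796995199403631
sn v = 0.9871518131623254, cn v = 0.1597851612958268, dn v = 0.4993943807818351
m = k² = 0.770271277801
D = 1 − m·sn²u·sn²v = 0.2497678786699283
sn(u+v) = (sn u·cn v·dn v + sn v·cn u·dn u)/D = -0.06921806062604681/0.2497678786699283 = -0.2771295532261754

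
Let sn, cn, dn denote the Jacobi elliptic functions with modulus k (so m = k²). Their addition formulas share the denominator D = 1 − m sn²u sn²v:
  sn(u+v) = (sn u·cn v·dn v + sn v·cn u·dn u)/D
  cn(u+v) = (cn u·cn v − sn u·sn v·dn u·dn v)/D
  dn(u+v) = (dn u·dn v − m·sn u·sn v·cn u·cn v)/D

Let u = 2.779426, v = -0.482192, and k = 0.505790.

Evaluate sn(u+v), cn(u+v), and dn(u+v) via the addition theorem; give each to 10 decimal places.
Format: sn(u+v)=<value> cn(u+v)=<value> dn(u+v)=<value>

sn(u+v)=0.8614738898 cn(u+v)=-0.5078018681 dn(u+v)=0.9000799020

sn u = 0.5563071654383595, cn u = -0.8309767371484822, dn u = 0.9595980063524327
sn v = -0.4596847391572212, cn v = 0.8880821699516084, dn v = 0.9725954533735593
m = k² = 0.2558235241
D = 1 − m·sn²u·sn²v = 0.9832702305104318
sn(u+v) = (sn u·cn v·dn v + sn v·cn u·dn u)/D = 0.8470616301895487/0.9832702305104318 = 0.8614738897869663
cn(u+v) = (cn u·cn v − sn u·sn v·dn u·dn v)/D = -0.499306459870751/0.9832702305104318 = -0.5078018680699331
dn(u+v) = (dn u·dn v − m·sn u·sn v·cn u·cn v)/D = 0.8850217727633184/0.9832702305104318 = 0.9000799020467537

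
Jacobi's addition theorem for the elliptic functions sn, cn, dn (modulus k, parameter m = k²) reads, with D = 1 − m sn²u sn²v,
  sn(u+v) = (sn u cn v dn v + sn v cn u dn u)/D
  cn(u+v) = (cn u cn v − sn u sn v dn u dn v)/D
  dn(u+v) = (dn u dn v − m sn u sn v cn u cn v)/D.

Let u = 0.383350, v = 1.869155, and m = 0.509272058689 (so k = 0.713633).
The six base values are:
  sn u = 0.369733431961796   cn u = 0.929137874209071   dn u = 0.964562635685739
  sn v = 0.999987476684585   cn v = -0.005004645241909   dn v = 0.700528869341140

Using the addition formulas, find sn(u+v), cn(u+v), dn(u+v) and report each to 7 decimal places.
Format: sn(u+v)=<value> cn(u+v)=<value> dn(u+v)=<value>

sn(u+v)=0.9618666 cn(u+v)=-0.2735188 dn(u+v)=0.7272055

m = k² = 0.509272058689
D = 1 − m·sn²u·sn²v = 0.9303828218695348
sn(u+v) = (sn u·cn v·dn v + sn v·cn u·dn u)/D = 0.8949042054465918/0.9303828218695348 = 0.9618666471596591
cn(u+v) = (cn u·cn v − sn u·sn v·dn u·dn v)/D = -0.2544772255112878/0.9303828218695348 = -0.2735188349672394
dn(u+v) = (dn u·dn v − m·sn u·sn v·cn u·cn v)/D = 0.6765795339583142/0.9303828218695348 = 0.7272055309434649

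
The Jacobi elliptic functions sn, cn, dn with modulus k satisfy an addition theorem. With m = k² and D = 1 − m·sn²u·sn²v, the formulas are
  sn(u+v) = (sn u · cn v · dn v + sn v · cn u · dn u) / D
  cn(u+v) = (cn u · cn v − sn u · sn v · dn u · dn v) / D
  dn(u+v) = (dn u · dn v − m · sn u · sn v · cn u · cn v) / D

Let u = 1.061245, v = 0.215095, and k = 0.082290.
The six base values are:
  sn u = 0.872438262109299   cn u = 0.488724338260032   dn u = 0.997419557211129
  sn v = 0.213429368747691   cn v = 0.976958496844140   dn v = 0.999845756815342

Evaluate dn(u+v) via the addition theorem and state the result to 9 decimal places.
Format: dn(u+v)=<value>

dn(u+v)=0.996897733

m = k² = 0.0067716441
D = 1 − m·sn²u·sn²v = 0.999765214164641
dn(u+v) = (dn u·dn v − m·sn u·sn v·cn u·cn v)/D = 0.9966636751708253/0.999765214164641 = 0.9968977326377502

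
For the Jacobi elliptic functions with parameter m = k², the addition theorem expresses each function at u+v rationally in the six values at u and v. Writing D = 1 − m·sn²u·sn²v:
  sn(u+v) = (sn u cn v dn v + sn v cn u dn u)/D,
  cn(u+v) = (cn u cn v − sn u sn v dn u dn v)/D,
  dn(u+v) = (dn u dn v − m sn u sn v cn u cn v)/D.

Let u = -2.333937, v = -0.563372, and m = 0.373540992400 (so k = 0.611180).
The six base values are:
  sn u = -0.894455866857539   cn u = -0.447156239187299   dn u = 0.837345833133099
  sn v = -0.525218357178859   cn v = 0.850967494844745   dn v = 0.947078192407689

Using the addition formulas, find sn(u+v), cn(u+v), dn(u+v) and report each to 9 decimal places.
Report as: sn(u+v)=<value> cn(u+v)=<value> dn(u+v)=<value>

sn(u+v)=-0.571315751 cn(u+v)=-0.820730353 dn(u+v)=0.937056876

m = k² = 0.3735409924
D = 1 − m·sn²u·sn²v = 0.917560396157974
sn(u+v) = (sn u·cn v·dn v + sn v·cn u·dn u)/D = -0.5242167072048701/0.917560396157974 = -0.5713157514207022
cn(u+v) = (cn u·cn v − sn u·sn v·dn u·dn v)/D = -0.7530696677498448/0.917560396157974 = -0.8207303529044106
dn(u+v) = (dn u·dn v − m·sn u·sn v·cn u·cn v)/D = 0.8598062787329376/0.917560396157974 = 0.9370568764008718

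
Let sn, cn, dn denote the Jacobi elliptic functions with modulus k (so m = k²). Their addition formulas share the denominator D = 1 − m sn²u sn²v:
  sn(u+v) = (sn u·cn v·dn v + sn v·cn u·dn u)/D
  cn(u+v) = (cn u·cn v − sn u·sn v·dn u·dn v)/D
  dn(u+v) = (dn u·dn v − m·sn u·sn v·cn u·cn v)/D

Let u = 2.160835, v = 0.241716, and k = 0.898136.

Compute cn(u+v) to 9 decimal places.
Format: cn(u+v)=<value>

sn u = 0.9987889414378305, cn u = 0.04920010631592267, dn u = 0.4419325050524405
sn v = 0.2375507027888322, cn v = 0.9713751405119095, dn v = 0.9769752128469621
m = k² = 0.806648274496
D = 1 − m·sn²u·sn²v = 0.9545907531550337
cn(u+v) = (cn u·cn v − sn u·sn v·dn u·dn v)/D = -0.05464823185388019/0.9545907531550337 = -0.05724781187462943

cn(u+v)=-0.057247812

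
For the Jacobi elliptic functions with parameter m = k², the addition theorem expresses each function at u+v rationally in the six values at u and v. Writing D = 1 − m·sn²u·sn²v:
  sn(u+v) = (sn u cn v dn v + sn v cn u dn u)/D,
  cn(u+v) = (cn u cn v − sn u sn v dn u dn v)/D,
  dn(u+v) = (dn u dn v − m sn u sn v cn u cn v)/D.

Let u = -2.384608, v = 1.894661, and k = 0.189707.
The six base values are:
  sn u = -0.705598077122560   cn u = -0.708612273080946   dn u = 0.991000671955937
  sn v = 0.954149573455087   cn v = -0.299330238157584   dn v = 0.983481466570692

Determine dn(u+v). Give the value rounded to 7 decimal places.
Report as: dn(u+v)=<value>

dn(u+v)=0.9960173

m = k² = 0.035988745849
D = 1 − m·sn²u·sn²v = 0.9836877296488303
dn(u+v) = (dn u·dn v − m·sn u·sn v·cn u·cn v)/D = 0.9797700451528864/0.9836877296488303 = 0.9960173494312647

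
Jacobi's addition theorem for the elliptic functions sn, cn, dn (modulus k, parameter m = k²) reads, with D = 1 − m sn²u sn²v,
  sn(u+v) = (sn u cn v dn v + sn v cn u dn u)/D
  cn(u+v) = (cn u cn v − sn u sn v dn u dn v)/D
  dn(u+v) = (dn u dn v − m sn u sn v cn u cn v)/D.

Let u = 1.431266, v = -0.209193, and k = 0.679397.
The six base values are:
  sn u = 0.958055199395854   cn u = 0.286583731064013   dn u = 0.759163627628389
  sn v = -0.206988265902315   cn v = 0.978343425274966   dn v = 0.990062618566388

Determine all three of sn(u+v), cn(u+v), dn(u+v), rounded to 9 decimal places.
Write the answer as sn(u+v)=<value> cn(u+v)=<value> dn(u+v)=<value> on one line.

sn(u+v)=0.899283053 cn(u+v)=0.437367112 dn(u+v)=0.791653589

m = k² = 0.461580283609
D = 1 − m·sn²u·sn²v = 0.98184819713763
sn(u+v) = (sn u·cn v·dn v + sn v·cn u·dn u)/D = 0.8829594444701357/0.98184819713763 = 0.8992830531687246
cn(u+v) = (cn u·cn v − sn u·sn v·dn u·dn v)/D = 0.4294281099828045/0.98184819713763 = 0.4373671115705167
dn(u+v) = (dn u·dn v − m·sn u·sn v·cn u·cn v)/D = 0.7772836487333622/0.98184819713763 = 0.7916535886090821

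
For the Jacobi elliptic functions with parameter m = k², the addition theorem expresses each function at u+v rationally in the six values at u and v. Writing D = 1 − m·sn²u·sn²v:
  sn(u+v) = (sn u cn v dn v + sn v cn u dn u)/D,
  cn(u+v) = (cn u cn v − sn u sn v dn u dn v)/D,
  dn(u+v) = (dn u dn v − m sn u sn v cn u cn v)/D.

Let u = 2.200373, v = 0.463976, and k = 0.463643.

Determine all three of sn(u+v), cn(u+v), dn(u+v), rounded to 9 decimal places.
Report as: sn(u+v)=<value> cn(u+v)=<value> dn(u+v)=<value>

sn u = 0.8883892518135615, cn u = -0.4590909901774814, dn u = 0.9112311077761681
sn v = 0.4444453134172782, cn v = 0.8958059853458322, dn v = 0.9785385250609407
m = k² = 0.214964831449
D = 1 − m·sn²u·sn²v = 0.9664872036250826
sn(u+v) = (sn u·cn v·dn v + sn v·cn u·dn u)/D = 0.5928164837113201/0.9664872036250826 = 0.6133723048663189
cn(u+v) = (cn u·cn v − sn u·sn v·dn u·dn v)/D = -0.763325704670803/0.9664872036250826 = -0.7897939070561254
dn(u+v) = (dn u·dn v − m·sn u·sn v·cn u·cn v)/D = 0.9265808797299845/0.9664872036250826 = 0.9587099304104408

sn(u+v)=0.613372305 cn(u+v)=-0.789793907 dn(u+v)=0.958709930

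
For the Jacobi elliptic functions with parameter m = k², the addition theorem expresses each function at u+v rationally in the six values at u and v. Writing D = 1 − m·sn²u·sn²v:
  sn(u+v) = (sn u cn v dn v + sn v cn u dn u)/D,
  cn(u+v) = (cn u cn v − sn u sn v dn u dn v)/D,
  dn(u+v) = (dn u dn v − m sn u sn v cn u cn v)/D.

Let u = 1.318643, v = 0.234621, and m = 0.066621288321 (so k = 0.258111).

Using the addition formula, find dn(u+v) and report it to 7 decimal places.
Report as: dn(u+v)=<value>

dn(u+v)=0.9661796

sn u = 0.9637419012675062, cn u = 0.2668361814696281, dn u = 0.9685671120371443
sn v = 0.2323364597007899, cn v = 0.9726354761644792, dn v = 0.9982002642254739
m = k² = 0.066621288321
D = 1 − m·sn²u·sn²v = 0.9966598248198573
dn(u+v) = (dn u·dn v − m·sn u·sn v·cn u·cn v)/D = 0.9629523874701919/0.9966598248198573 = 0.9661795965782429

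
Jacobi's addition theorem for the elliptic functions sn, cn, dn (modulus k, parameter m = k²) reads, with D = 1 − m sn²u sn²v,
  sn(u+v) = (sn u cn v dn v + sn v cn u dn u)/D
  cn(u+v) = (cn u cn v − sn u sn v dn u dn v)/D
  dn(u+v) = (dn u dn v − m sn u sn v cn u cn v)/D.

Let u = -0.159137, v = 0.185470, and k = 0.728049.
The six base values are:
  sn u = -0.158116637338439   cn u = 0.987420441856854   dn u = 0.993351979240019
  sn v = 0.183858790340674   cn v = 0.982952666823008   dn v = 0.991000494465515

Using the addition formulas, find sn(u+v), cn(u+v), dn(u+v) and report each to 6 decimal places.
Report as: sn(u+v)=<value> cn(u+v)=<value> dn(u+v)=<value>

m = k² = 0.530055346401
D = 1 − m·sn²u·sn²v = 0.9995520338941194
sn(u+v) = (sn u·cn v·dn v + sn v·cn u·dn u)/D = 0.02631655024099175/0.9995520338941194 = 0.02632834444692793
cn(u+v) = (cn u·cn v − sn u·sn v·dn u·dn v)/D = 0.9992055382378963/0.9995520338941194 = 0.9996533490559034
dn(u+v) = (dn u·dn v − m·sn u·sn v·cn u·cn v)/D = 0.9993683869816631/0.9995520338941194 = 0.9998162707830819

sn(u+v)=0.026328 cn(u+v)=0.999653 dn(u+v)=0.999816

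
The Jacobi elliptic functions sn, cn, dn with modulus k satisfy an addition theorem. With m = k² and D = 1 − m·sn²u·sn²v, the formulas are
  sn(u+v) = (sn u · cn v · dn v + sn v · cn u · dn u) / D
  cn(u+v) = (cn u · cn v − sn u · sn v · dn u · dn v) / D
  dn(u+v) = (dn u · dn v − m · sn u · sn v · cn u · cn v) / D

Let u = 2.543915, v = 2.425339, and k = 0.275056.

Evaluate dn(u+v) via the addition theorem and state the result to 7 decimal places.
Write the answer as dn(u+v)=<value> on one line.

dn(u+v)=0.9623953

sn u = 0.6103101971498236, cn u = -0.7921625232582917, dn u = 0.9858092295934496
sn v = 0.6983460969938943, cn v = -0.7157602453429461, dn v = 0.9813784325219161
m = k² = 0.075655803136
D = 1 − m·sn²u·sn²v = 0.9862568932788846
dn(u+v) = (dn u·dn v − m·sn u·sn v·cn u·cn v)/D = 0.9491690011738627/0.9862568932788846 = 0.9623953025243551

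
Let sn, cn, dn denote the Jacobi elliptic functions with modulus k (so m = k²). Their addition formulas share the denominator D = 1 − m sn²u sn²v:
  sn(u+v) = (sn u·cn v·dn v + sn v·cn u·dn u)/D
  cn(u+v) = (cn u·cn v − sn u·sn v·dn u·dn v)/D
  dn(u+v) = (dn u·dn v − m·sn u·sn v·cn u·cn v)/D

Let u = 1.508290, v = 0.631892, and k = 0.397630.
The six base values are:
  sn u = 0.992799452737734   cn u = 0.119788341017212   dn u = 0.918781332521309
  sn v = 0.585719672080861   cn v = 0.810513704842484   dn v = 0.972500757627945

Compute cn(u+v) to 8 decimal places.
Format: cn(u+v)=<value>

cn(u+v)=-0.44635503

m = k² = 0.1581096169
D = 1 − m·sn²u·sn²v = 0.9465360593896912
cn(u+v) = (cn u·cn v − sn u·sn v·dn u·dn v)/D = -0.422491134420586/0.9465360593896912 = -0.4463550334183786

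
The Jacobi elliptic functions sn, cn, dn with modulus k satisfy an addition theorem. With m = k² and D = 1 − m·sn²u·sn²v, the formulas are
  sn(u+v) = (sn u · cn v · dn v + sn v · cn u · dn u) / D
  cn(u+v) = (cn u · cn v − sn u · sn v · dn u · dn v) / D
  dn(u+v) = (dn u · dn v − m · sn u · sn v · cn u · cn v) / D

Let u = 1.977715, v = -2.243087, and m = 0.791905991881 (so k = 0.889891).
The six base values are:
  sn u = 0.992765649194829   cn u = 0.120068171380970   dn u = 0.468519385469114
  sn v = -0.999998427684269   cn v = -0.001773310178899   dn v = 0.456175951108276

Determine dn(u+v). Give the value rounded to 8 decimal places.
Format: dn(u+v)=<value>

dn(u+v)=0.97288094

m = k² = 0.791905991881
D = 1 − m·sn²u·sn²v = 0.2195128689105333
dn(u+v) = (dn u·dn v − m·sn u·sn v·cn u·cn v)/D = 0.2135598852068131/0.2195128689105333 = 0.9728809352578481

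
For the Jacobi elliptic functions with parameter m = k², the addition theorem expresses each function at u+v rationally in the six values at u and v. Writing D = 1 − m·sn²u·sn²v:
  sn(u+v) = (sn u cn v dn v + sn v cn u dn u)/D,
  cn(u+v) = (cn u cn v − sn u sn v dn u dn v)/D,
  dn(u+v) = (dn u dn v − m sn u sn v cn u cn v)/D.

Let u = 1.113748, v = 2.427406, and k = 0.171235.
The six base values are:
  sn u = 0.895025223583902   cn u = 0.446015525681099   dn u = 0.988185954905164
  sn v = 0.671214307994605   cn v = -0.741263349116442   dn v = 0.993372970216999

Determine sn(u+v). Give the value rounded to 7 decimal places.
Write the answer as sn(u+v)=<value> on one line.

m = k² = 0.029321425225
D = 1 − m·sn²u·sn²v = 0.9894177495214406
sn(u+v) = (sn u·cn v·dn v + sn v·cn u·dn u)/D = -0.3632174877906808/0.9894177495214406 = -0.3671022558129375

sn(u+v)=-0.3671023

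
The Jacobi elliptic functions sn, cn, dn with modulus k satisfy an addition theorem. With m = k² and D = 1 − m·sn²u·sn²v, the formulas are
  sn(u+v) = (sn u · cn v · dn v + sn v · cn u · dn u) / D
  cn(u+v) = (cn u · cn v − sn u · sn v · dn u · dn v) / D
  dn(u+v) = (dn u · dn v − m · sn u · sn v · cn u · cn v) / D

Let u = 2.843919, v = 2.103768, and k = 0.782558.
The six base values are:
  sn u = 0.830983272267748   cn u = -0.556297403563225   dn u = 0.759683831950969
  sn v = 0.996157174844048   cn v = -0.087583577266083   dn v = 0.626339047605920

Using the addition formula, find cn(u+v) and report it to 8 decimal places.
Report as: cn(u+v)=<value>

m = k² = 0.612397023364
D = 1 − m·sn²u·sn²v = 0.5803633911808846
cn(u+v) = (cn u·cn v − sn u·sn v·dn u·dn v)/D = -0.3451562052720943/0.5803633911808846 = -0.5947242891557882

cn(u+v)=-0.59472429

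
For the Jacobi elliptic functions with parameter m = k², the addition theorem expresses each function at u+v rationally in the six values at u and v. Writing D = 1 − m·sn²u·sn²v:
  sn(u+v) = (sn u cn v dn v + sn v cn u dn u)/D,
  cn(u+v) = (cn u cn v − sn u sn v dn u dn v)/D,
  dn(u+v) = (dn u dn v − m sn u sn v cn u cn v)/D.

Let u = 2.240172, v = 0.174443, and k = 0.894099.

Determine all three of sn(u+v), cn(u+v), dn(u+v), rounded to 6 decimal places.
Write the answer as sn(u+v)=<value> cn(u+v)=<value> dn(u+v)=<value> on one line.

sn(u+v)=0.997457 cn(u+v)=-0.071274 dn(u+v)=0.452380

sn u = 0.9999752715692109, cn u = 0.007032513781215113, dn u = 0.4479135119298432
sn v = 0.1728680934888208, cn v = 0.9849449843790973, dn v = 0.9879832178200609
m = k² = 0.799413021801
D = 1 − m·sn²u·sn²v = 0.9761120201624177
sn(u+v) = (sn u·cn v·dn v + sn v·cn u·dn u)/D = 0.9736295788057866/0.9761120201624177 = 0.997456806897821
cn(u+v) = (cn u·cn v − sn u·sn v·dn u·dn v)/D = -0.06957096506462102/0.9761120201624177 = -0.07127354609673276
dn(u+v) = (dn u·dn v − m·sn u·sn v·cn u·cn v)/D = 0.4415738434096499/0.9761120201624177 = 0.452380294770036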